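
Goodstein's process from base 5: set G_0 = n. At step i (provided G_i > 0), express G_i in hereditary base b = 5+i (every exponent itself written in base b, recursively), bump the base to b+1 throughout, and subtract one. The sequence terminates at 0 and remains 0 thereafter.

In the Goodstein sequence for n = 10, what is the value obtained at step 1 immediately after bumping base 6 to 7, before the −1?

[0] 10 ≡ 2·5 (base 5). Lift 6: 12. −1: 11.
[1] 11 ≡ 6 + 5 (base 6). Lift 7: 12. −1: 11.

12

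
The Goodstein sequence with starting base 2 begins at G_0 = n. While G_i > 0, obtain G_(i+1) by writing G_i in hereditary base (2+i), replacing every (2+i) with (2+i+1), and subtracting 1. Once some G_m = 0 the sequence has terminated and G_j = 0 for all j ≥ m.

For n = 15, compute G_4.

326593

i=0: 15 = 2^(2 + 1) + 2^2 + 2 + 1 (b=2); 2→3: 3^(3 + 1) + 3^3 + 3 + 1 = 112; 112−1 = 111
i=1: 111 = 3^(3 + 1) + 3^3 + 3 (b=3); 3→4: 4^(4 + 1) + 4^4 + 4 = 1284; 1284−1 = 1283
i=2: 1283 = 4^(4 + 1) + 4^4 + 3 (b=4); 4→5: 5^(5 + 1) + 5^5 + 3 = 18753; 18753−1 = 18752
i=3: 18752 = 5^(5 + 1) + 5^5 + 2 (b=5); 5→6: 6^(6 + 1) + 6^6 + 2 = 326594; 326594−1 = 326593
i=4: 326593 = 6^(6 + 1) + 6^6 + 1 (b=6); 6→7: 7^(7 + 1) + 7^7 + 1 = 6588345; 6588345−1 = 6588344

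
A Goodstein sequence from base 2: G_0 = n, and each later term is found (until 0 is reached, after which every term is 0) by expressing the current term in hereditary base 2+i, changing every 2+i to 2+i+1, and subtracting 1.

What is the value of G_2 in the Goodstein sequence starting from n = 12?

1065

12 —HB2→ 2^(2 + 1) + 2^2 —bump→ 3^(3 + 1) + 3^3 = 108 —(−1)→ 107
107 —HB3→ 3^(3 + 1) + 2·3^2 + 2·3 + 2 —bump→ 4^(4 + 1) + 2·4^2 + 2·4 + 2 = 1066 —(−1)→ 1065
1065 —HB4→ 4^(4 + 1) + 2·4^2 + 2·4 + 1 —bump→ 5^(5 + 1) + 2·5^2 + 2·5 + 1 = 15686 —(−1)→ 15685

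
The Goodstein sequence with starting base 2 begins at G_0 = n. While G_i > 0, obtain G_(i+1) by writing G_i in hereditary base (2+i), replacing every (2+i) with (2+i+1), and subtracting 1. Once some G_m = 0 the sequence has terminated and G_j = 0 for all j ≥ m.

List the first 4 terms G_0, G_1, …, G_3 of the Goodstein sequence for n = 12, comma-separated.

base 2: 12 = 2^(2 + 1) + 2^2; at 3: 3^(3 + 1) + 3^3 = 108; next = 107
base 3: 107 = 3^(3 + 1) + 2·3^2 + 2·3 + 2; at 4: 4^(4 + 1) + 2·4^2 + 2·4 + 2 = 1066; next = 1065
base 4: 1065 = 4^(4 + 1) + 2·4^2 + 2·4 + 1; at 5: 5^(5 + 1) + 2·5^2 + 2·5 + 1 = 15686; next = 15685

12, 107, 1065, 15685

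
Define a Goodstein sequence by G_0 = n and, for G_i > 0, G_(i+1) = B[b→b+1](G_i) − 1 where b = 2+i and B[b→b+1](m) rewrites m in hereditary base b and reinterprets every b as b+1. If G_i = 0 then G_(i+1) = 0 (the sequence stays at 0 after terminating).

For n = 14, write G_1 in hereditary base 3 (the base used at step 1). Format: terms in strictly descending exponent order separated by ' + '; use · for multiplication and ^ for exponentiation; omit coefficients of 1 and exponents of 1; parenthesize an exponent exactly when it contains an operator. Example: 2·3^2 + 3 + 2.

3^(3 + 1) + 3^3 + 2

step 0: 14 = 2^(2 + 1) + 2^2 + 2; sub 3 for 2: 3^(3 + 1) + 3^3 + 3; = 111; G_1 = 111−1 = 110
step 1: 110 = 3^(3 + 1) + 3^3 + 2; sub 4 for 3: 4^(4 + 1) + 4^4 + 2; = 1282; G_2 = 1282−1 = 1281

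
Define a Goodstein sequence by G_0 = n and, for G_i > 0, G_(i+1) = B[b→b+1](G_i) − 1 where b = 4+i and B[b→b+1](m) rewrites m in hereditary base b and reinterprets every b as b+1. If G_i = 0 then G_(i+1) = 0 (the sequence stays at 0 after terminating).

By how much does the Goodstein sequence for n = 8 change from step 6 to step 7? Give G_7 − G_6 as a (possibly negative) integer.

-1

i=0: 8 = 2·4 (b=4); 4→5: 2·5 = 10; 10−1 = 9
i=1: 9 = 5 + 4 (b=5); 5→6: 6 + 4 = 10; 10−1 = 9
i=2: 9 = 6 + 3 (b=6); 6→7: 7 + 3 = 10; 10−1 = 9
i=3: 9 = 7 + 2 (b=7); 7→8: 8 + 2 = 10; 10−1 = 9
i=4: 9 = 8 + 1 (b=8); 8→9: 9 + 1 = 10; 10−1 = 9
i=5: 9 = 9 (b=9); 9→10: 10 = 10; 10−1 = 9
i=6: 9 = 9 (b=10); 10→11: 9 = 9; 9−1 = 8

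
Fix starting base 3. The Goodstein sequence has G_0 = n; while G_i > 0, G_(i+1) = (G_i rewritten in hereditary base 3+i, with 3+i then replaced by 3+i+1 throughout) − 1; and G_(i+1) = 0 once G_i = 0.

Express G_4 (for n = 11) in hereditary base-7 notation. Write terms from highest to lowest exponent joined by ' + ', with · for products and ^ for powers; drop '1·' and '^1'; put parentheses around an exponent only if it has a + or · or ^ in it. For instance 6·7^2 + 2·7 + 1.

5·7 + 4

base 3: 11 = 3^2 + 2; at 4: 4^2 + 2 = 18; next = 17
base 4: 17 = 4^2 + 1; at 5: 5^2 + 1 = 26; next = 25
base 5: 25 = 5^2; at 6: 6^2 = 36; next = 35
base 6: 35 = 5·6 + 5; at 7: 5·7 + 5 = 40; next = 39
base 7: 39 = 5·7 + 4; at 8: 5·8 + 4 = 44; next = 43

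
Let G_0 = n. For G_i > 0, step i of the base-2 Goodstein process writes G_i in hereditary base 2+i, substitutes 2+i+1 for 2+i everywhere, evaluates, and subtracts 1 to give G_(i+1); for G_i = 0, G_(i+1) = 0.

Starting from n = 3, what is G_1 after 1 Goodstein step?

i=0: 3 = 2 + 1 (b=2); 2→3: 3 + 1 = 4; 4−1 = 3
i=1: 3 = 3 (b=3); 3→4: 4 = 4; 4−1 = 3

3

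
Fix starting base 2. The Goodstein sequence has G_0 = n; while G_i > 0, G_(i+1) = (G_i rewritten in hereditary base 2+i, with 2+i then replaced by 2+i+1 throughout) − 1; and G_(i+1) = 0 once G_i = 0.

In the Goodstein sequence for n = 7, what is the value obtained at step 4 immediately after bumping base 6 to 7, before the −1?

823544

[0] 7 ≡ 2^2 + 2 + 1 (base 2). Lift 3: 31. −1: 30.
[1] 30 ≡ 3^3 + 3 (base 3). Lift 4: 260. −1: 259.
[2] 259 ≡ 4^4 + 3 (base 4). Lift 5: 3128. −1: 3127.
[3] 3127 ≡ 5^5 + 2 (base 5). Lift 6: 46658. −1: 46657.
[4] 46657 ≡ 6^6 + 1 (base 6). Lift 7: 823544. −1: 823543.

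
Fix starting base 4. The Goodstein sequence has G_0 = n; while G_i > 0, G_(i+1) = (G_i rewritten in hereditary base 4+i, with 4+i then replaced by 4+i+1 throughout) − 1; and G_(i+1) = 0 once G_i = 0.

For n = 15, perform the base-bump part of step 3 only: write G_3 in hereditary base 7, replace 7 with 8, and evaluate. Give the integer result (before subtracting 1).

24

15 —HB4→ 3·4 + 3 —bump→ 3·5 + 3 = 18 —(−1)→ 17
17 —HB5→ 3·5 + 2 —bump→ 3·6 + 2 = 20 —(−1)→ 19
19 —HB6→ 3·6 + 1 —bump→ 3·7 + 1 = 22 —(−1)→ 21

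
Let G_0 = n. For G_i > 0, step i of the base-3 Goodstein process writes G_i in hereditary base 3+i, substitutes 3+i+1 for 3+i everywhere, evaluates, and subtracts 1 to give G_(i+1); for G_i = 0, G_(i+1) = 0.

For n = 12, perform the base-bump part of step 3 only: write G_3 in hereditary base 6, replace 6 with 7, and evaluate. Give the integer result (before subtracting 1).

50

base 3: 12 = 3^2 + 3; at 4: 4^2 + 4 = 20; next = 19
base 4: 19 = 4^2 + 3; at 5: 5^2 + 3 = 28; next = 27
base 5: 27 = 5^2 + 2; at 6: 6^2 + 2 = 38; next = 37
base 6: 37 = 6^2 + 1; at 7: 7^2 + 1 = 50; next = 49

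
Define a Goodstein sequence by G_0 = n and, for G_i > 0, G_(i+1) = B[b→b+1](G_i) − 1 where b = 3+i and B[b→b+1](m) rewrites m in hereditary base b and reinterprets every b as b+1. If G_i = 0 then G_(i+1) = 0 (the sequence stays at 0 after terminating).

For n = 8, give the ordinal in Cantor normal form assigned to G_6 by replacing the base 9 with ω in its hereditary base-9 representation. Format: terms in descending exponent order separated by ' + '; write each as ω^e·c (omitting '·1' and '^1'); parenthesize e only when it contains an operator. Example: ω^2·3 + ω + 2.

(0) 8|_3 = 2·3 + 2 ↦ 2·4 + 2|_4 = 10 ⇒ 9
(1) 9|_4 = 2·4 + 1 ↦ 2·5 + 1|_5 = 11 ⇒ 10
(2) 10|_5 = 2·5 ↦ 2·6|_6 = 12 ⇒ 11
(3) 11|_6 = 6 + 5 ↦ 7 + 5|_7 = 12 ⇒ 11
(4) 11|_7 = 7 + 4 ↦ 8 + 4|_8 = 12 ⇒ 11
(5) 11|_8 = 8 + 3 ↦ 9 + 3|_9 = 12 ⇒ 11

ω + 2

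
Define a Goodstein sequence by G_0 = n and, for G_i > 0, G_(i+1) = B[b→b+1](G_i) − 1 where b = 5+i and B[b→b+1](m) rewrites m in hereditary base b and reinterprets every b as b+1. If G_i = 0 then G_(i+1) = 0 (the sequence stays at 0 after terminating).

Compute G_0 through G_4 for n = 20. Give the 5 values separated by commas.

20, 23, 25, 27, 29

G_0=20  [base 5] 4·5  →[5↦6]→  4·6 = 24  −1 ⇒ G_1=23
G_1=23  [base 6] 3·6 + 5  →[6↦7]→  3·7 + 5 = 26  −1 ⇒ G_2=25
G_2=25  [base 7] 3·7 + 4  →[7↦8]→  3·8 + 4 = 28  −1 ⇒ G_3=27
G_3=27  [base 8] 3·8 + 3  →[8↦9]→  3·9 + 3 = 30  −1 ⇒ G_4=29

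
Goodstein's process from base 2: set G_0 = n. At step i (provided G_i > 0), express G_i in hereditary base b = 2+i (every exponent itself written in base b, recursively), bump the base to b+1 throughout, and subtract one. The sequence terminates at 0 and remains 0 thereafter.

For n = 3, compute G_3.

2

base 2: 3 = 2 + 1; at 3: 3 + 1 = 4; next = 3
base 3: 3 = 3; at 4: 4 = 4; next = 3
base 4: 3 = 3; at 5: 3 = 3; next = 2
base 5: 2 = 2; at 6: 2 = 2; next = 1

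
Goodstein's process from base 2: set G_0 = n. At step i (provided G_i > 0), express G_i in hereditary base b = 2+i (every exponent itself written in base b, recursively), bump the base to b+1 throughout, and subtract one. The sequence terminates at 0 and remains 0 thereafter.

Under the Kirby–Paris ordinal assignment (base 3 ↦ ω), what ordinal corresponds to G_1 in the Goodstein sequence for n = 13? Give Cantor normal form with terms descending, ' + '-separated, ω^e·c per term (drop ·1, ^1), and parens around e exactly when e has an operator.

ω^(ω + 1) + ω^ω

i=0: 13 = 2^(2 + 1) + 2^2 + 1 (b=2); 2→3: 3^(3 + 1) + 3^3 + 1 = 109; 109−1 = 108
i=1: 108 = 3^(3 + 1) + 3^3 (b=3); 3→4: 4^(4 + 1) + 4^4 = 1280; 1280−1 = 1279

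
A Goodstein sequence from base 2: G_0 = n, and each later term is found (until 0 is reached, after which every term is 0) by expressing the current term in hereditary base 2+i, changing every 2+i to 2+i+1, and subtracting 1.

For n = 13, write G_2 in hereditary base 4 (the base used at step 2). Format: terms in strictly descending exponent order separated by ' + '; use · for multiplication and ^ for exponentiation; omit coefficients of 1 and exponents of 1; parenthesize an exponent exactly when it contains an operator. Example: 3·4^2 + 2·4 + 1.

4^(4 + 1) + 3·4^3 + 3·4^2 + 3·4 + 3

i=0: 13 = 2^(2 + 1) + 2^2 + 1 (b=2); 2→3: 3^(3 + 1) + 3^3 + 1 = 109; 109−1 = 108
i=1: 108 = 3^(3 + 1) + 3^3 (b=3); 3→4: 4^(4 + 1) + 4^4 = 1280; 1280−1 = 1279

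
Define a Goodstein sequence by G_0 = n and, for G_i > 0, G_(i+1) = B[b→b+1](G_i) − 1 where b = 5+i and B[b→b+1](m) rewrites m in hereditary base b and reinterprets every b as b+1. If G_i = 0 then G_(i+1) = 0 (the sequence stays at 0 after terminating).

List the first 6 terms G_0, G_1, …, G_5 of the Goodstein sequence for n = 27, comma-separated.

base 5: 27 = 5^2 + 2; at 6: 6^2 + 2 = 38; next = 37
base 6: 37 = 6^2 + 1; at 7: 7^2 + 1 = 50; next = 49
base 7: 49 = 7^2; at 8: 8^2 = 64; next = 63
base 8: 63 = 7·8 + 7; at 9: 7·9 + 7 = 70; next = 69
base 9: 69 = 7·9 + 6; at 10: 7·10 + 6 = 76; next = 75

27, 37, 49, 63, 69, 75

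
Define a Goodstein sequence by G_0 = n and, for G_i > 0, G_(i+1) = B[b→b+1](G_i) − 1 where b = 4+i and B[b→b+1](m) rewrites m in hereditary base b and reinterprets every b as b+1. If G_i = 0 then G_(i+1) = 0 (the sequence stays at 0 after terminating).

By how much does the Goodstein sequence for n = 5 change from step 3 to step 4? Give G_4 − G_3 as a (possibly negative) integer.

-1

base 4: 5 = 4 + 1; at 5: 5 + 1 = 6; next = 5
base 5: 5 = 5; at 6: 6 = 6; next = 5
base 6: 5 = 5; at 7: 5 = 5; next = 4
base 7: 4 = 4; at 8: 4 = 4; next = 3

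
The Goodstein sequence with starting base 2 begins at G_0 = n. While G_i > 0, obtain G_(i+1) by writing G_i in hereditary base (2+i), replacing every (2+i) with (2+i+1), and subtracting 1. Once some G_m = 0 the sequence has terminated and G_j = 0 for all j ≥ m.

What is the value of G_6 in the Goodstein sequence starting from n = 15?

G_0=15  [base 2] 2^(2 + 1) + 2^2 + 2 + 1  →[2↦3]→  3^(3 + 1) + 3^3 + 3 + 1 = 112  −1 ⇒ G_1=111
G_1=111  [base 3] 3^(3 + 1) + 3^3 + 3  →[3↦4]→  4^(4 + 1) + 4^4 + 4 = 1284  −1 ⇒ G_2=1283
G_2=1283  [base 4] 4^(4 + 1) + 4^4 + 3  →[4↦5]→  5^(5 + 1) + 5^5 + 3 = 18753  −1 ⇒ G_3=18752
G_3=18752  [base 5] 5^(5 + 1) + 5^5 + 2  →[5↦6]→  6^(6 + 1) + 6^6 + 2 = 326594  −1 ⇒ G_4=326593
G_4=326593  [base 6] 6^(6 + 1) + 6^6 + 1  →[6↦7]→  7^(7 + 1) + 7^7 + 1 = 6588345  −1 ⇒ G_5=6588344
G_5=6588344  [base 7] 7^(7 + 1) + 7^7  →[7↦8]→  8^(8 + 1) + 8^8 = 150994944  −1 ⇒ G_6=150994943

150994943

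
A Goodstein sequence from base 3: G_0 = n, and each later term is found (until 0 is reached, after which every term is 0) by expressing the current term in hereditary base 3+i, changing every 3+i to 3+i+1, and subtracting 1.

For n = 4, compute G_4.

(0) 4|_3 = 3 + 1 ↦ 4 + 1|_4 = 5 ⇒ 4
(1) 4|_4 = 4 ↦ 5|_5 = 5 ⇒ 4
(2) 4|_5 = 4 ↦ 4|_6 = 4 ⇒ 3
(3) 3|_6 = 3 ↦ 3|_7 = 3 ⇒ 2
(4) 2|_7 = 2 ↦ 2|_8 = 2 ⇒ 1

2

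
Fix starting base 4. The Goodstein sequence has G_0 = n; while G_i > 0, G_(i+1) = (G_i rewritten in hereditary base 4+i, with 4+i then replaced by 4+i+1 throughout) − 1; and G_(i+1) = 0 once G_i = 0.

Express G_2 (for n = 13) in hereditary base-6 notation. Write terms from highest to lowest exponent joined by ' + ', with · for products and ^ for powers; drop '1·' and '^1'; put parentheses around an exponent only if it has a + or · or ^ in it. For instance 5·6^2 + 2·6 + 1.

G_0 = 13. HB_4(13) = 3·4 + 1. Bump = 16. G_1 = 15.
G_1 = 15. HB_5(15) = 3·5. Bump = 18. G_2 = 17.
G_2 = 17. HB_6(17) = 2·6 + 5. Bump = 19. G_3 = 18.

2·6 + 5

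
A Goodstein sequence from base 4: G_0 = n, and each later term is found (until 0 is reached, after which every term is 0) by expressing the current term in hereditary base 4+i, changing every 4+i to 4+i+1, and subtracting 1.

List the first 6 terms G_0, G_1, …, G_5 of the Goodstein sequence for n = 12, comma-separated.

12 —HB4→ 3·4 —bump→ 3·5 = 15 —(−1)→ 14
14 —HB5→ 2·5 + 4 —bump→ 2·6 + 4 = 16 —(−1)→ 15
15 —HB6→ 2·6 + 3 —bump→ 2·7 + 3 = 17 —(−1)→ 16
16 —HB7→ 2·7 + 2 —bump→ 2·8 + 2 = 18 —(−1)→ 17
17 —HB8→ 2·8 + 1 —bump→ 2·9 + 1 = 19 —(−1)→ 18

12, 14, 15, 16, 17, 18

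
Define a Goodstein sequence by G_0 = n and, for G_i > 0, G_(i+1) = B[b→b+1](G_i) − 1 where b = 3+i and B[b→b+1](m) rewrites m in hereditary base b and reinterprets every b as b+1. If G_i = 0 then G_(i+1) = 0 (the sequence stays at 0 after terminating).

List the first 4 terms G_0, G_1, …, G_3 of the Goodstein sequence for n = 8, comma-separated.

(0) 8|_3 = 2·3 + 2 ↦ 2·4 + 2|_4 = 10 ⇒ 9
(1) 9|_4 = 2·4 + 1 ↦ 2·5 + 1|_5 = 11 ⇒ 10
(2) 10|_5 = 2·5 ↦ 2·6|_6 = 12 ⇒ 11

8, 9, 10, 11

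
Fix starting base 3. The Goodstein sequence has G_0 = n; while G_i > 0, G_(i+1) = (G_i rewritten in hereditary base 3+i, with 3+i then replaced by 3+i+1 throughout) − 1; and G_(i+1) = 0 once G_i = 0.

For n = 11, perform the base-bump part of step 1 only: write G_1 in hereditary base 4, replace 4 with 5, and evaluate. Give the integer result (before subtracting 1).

26

base 3: 11 = 3^2 + 2; at 4: 4^2 + 2 = 18; next = 17
base 4: 17 = 4^2 + 1; at 5: 5^2 + 1 = 26; next = 25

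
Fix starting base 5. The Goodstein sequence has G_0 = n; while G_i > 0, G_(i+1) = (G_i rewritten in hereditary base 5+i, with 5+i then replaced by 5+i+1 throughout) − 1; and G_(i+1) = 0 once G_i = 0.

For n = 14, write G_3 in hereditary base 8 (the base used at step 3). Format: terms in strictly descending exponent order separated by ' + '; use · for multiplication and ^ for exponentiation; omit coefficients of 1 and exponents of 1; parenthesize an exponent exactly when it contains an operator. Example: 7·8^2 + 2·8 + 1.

i=0: 14 = 2·5 + 4 (b=5); 5→6: 2·6 + 4 = 16; 16−1 = 15
i=1: 15 = 2·6 + 3 (b=6); 6→7: 2·7 + 3 = 17; 17−1 = 16
i=2: 16 = 2·7 + 2 (b=7); 7→8: 2·8 + 2 = 18; 18−1 = 17
i=3: 17 = 2·8 + 1 (b=8); 8→9: 2·9 + 1 = 19; 19−1 = 18

2·8 + 1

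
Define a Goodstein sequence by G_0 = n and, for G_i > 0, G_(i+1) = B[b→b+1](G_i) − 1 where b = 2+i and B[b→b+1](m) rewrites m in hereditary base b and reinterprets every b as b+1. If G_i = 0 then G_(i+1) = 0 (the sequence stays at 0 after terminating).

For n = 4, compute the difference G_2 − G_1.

G_0=4  [base 2] 2^2  →[2↦3]→  3^3 = 27  −1 ⇒ G_1=26
G_1=26  [base 3] 2·3^2 + 2·3 + 2  →[3↦4]→  2·4^2 + 2·4 + 2 = 42  −1 ⇒ G_2=41

15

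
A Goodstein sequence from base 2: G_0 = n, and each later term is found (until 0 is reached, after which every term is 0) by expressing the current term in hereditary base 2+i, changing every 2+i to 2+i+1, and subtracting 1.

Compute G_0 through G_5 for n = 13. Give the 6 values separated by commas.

step 0: 13 = 2^(2 + 1) + 2^2 + 1; sub 3 for 2: 3^(3 + 1) + 3^3 + 1; = 109; G_1 = 109−1 = 108
step 1: 108 = 3^(3 + 1) + 3^3; sub 4 for 3: 4^(4 + 1) + 4^4; = 1280; G_2 = 1280−1 = 1279
step 2: 1279 = 4^(4 + 1) + 3·4^3 + 3·4^2 + 3·4 + 3; sub 5 for 4: 5^(5 + 1) + 3·5^3 + 3·5^2 + 3·5 + 3; = 16093; G_3 = 16093−1 = 16092
step 3: 16092 = 5^(5 + 1) + 3·5^3 + 3·5^2 + 3·5 + 2; sub 6 for 5: 6^(6 + 1) + 3·6^3 + 3·6^2 + 3·6 + 2; = 280712; G_4 = 280712−1 = 280711
step 4: 280711 = 6^(6 + 1) + 3·6^3 + 3·6^2 + 3·6 + 1; sub 7 for 6: 7^(7 + 1) + 3·7^3 + 3·7^2 + 3·7 + 1; = 5765999; G_5 = 5765999−1 = 5765998

13, 108, 1279, 16092, 280711, 5765998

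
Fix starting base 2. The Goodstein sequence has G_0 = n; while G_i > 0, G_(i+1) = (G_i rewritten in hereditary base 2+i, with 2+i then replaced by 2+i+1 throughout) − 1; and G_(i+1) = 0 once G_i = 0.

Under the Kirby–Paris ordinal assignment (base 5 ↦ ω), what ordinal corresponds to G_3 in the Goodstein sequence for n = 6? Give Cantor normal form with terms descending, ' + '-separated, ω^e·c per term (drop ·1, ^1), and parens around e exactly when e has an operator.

ω^ω

base 2: 6 = 2^2 + 2; at 3: 3^3 + 3 = 30; next = 29
base 3: 29 = 3^3 + 2; at 4: 4^4 + 2 = 258; next = 257
base 4: 257 = 4^4 + 1; at 5: 5^5 + 1 = 3126; next = 3125
base 5: 3125 = 5^5; at 6: 6^6 = 46656; next = 46655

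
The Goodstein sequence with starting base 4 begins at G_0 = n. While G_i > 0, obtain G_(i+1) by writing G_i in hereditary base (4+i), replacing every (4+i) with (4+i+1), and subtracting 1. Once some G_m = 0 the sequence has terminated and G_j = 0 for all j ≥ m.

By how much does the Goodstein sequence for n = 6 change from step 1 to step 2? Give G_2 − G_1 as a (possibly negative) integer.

i=0: 6 = 4 + 2 (b=4); 4→5: 5 + 2 = 7; 7−1 = 6
i=1: 6 = 5 + 1 (b=5); 5→6: 6 + 1 = 7; 7−1 = 6

0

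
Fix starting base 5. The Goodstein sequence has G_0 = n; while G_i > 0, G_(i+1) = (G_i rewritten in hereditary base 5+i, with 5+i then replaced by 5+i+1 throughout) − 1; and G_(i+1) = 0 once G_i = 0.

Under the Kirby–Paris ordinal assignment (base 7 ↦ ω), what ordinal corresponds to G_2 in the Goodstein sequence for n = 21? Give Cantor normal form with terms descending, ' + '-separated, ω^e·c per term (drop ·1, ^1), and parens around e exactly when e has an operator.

ω·3 + 6

[0] 21 ≡ 4·5 + 1 (base 5). Lift 6: 25. −1: 24.
[1] 24 ≡ 4·6 (base 6). Lift 7: 28. −1: 27.
[2] 27 ≡ 3·7 + 6 (base 7). Lift 8: 30. −1: 29.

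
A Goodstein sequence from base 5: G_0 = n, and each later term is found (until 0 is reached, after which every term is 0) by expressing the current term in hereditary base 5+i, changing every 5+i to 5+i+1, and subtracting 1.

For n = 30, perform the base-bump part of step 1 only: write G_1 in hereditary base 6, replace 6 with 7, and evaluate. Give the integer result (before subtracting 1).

base 5: 30 = 5^2 + 5; at 6: 6^2 + 6 = 42; next = 41
base 6: 41 = 6^2 + 5; at 7: 7^2 + 5 = 54; next = 53

54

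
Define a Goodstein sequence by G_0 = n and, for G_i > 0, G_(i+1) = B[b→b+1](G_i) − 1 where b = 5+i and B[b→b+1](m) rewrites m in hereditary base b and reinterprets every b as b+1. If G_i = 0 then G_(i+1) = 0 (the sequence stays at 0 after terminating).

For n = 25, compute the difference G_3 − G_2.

(0) 25|_5 = 5^2 ↦ 6^2|_6 = 36 ⇒ 35
(1) 35|_6 = 5·6 + 5 ↦ 5·7 + 5|_7 = 40 ⇒ 39
(2) 39|_7 = 5·7 + 4 ↦ 5·8 + 4|_8 = 44 ⇒ 43

4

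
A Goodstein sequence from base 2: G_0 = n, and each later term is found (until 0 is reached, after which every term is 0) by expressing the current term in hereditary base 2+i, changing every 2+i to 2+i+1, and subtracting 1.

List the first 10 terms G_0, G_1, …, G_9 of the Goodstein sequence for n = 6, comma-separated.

G_0=6  [base 2] 2^2 + 2  →[2↦3]→  3^3 + 3 = 30  −1 ⇒ G_1=29
G_1=29  [base 3] 3^3 + 2  →[3↦4]→  4^4 + 2 = 258  −1 ⇒ G_2=257
G_2=257  [base 4] 4^4 + 1  →[4↦5]→  5^5 + 1 = 3126  −1 ⇒ G_3=3125
G_3=3125  [base 5] 5^5  →[5↦6]→  6^6 = 46656  −1 ⇒ G_4=46655
G_4=46655  [base 6] 5·6^5 + 5·6^4 + 5·6^3 + 5·6^2 + 5·6 + 5  →[6↦7]→  5·7^5 + 5·7^4 + 5·7^3 + 5·7^2 + 5·7 + 5 = 98040  −1 ⇒ G_5=98039
G_5=98039  [base 7] 5·7^5 + 5·7^4 + 5·7^3 + 5·7^2 + 5·7 + 4  →[7↦8]→  5·8^5 + 5·8^4 + 5·8^3 + 5·8^2 + 5·8 + 4 = 187244  −1 ⇒ G_6=187243
G_6=187243  [base 8] 5·8^5 + 5·8^4 + 5·8^3 + 5·8^2 + 5·8 + 3  →[8↦9]→  5·9^5 + 5·9^4 + 5·9^3 + 5·9^2 + 5·9 + 3 = 332148  −1 ⇒ G_7=332147
G_7=332147  [base 9] 5·9^5 + 5·9^4 + 5·9^3 + 5·9^2 + 5·9 + 2  →[9↦10]→  5·10^5 + 5·10^4 + 5·10^3 + 5·10^2 + 5·10 + 2 = 555552  −1 ⇒ G_8=555551
G_8=555551  [base 10] 5·10^5 + 5·10^4 + 5·10^3 + 5·10^2 + 5·10 + 1  →[10↦11]→  5·11^5 + 5·11^4 + 5·11^3 + 5·11^2 + 5·11 + 1 = 885776  −1 ⇒ G_9=885775

6, 29, 257, 3125, 46655, 98039, 187243, 332147, 555551, 885775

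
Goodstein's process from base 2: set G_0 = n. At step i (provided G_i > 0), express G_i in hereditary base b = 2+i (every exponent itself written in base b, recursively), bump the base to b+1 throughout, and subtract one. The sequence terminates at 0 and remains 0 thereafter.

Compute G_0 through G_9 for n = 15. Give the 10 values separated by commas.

G_0 = 15. HB_2(15) = 2^(2 + 1) + 2^2 + 2 + 1. Bump = 112. G_1 = 111.
G_1 = 111. HB_3(111) = 3^(3 + 1) + 3^3 + 3. Bump = 1284. G_2 = 1283.
G_2 = 1283. HB_4(1283) = 4^(4 + 1) + 4^4 + 3. Bump = 18753. G_3 = 18752.
G_3 = 18752. HB_5(18752) = 5^(5 + 1) + 5^5 + 2. Bump = 326594. G_4 = 326593.
G_4 = 326593. HB_6(326593) = 6^(6 + 1) + 6^6 + 1. Bump = 6588345. G_5 = 6588344.
G_5 = 6588344. HB_7(6588344) = 7^(7 + 1) + 7^7. Bump = 150994944. G_6 = 150994943.
G_6 = 150994943. HB_8(150994943) = 8^(8 + 1) + 7·8^7 + 7·8^6 + 7·8^5 + 7·8^4 + 7·8^3 + 7·8^2 + 7·8 + 7. Bump = 3524450281. G_7 = 3524450280.
G_7 = 3524450280. HB_9(3524450280) = 9^(9 + 1) + 7·9^7 + 7·9^6 + 7·9^5 + 7·9^4 + 7·9^3 + 7·9^2 + 7·9 + 6. Bump = 100077777776. G_8 = 100077777775.
G_8 = 100077777775. HB_10(100077777775) = 10^(10 + 1) + 7·10^7 + 7·10^6 + 7·10^5 + 7·10^4 + 7·10^3 + 7·10^2 + 7·10 + 5. Bump = 3138578427935. G_9 = 3138578427934.

15, 111, 1283, 18752, 326593, 6588344, 150994943, 3524450280, 100077777775, 3138578427934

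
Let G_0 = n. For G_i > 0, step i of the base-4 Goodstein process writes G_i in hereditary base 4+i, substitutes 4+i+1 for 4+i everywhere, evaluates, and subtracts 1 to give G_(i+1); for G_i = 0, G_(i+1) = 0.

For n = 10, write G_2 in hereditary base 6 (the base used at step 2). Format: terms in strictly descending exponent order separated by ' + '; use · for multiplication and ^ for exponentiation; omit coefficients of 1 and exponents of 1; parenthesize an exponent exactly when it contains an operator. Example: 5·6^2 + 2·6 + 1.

step 0: 10 = 2·4 + 2; sub 5 for 4: 2·5 + 2; = 12; G_1 = 12−1 = 11
step 1: 11 = 2·5 + 1; sub 6 for 5: 2·6 + 1; = 13; G_2 = 13−1 = 12

2·6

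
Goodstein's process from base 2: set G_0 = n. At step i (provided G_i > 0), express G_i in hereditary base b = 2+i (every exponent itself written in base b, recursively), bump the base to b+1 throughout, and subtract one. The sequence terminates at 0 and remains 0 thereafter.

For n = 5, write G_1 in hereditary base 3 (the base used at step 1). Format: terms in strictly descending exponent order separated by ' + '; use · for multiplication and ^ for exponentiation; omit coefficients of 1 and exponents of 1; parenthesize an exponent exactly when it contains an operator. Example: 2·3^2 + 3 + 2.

5 —HB2→ 2^2 + 1 —bump→ 3^3 + 1 = 28 —(−1)→ 27
27 —HB3→ 3^3 —bump→ 4^4 = 256 —(−1)→ 255

3^3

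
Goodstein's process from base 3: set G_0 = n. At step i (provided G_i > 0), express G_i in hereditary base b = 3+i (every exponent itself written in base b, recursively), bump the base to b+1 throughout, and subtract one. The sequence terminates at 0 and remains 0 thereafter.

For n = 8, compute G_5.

8 —HB3→ 2·3 + 2 —bump→ 2·4 + 2 = 10 —(−1)→ 9
9 —HB4→ 2·4 + 1 —bump→ 2·5 + 1 = 11 —(−1)→ 10
10 —HB5→ 2·5 —bump→ 2·6 = 12 —(−1)→ 11
11 —HB6→ 6 + 5 —bump→ 7 + 5 = 12 —(−1)→ 11
11 —HB7→ 7 + 4 —bump→ 8 + 4 = 12 —(−1)→ 11
11 —HB8→ 8 + 3 —bump→ 9 + 3 = 12 —(−1)→ 11

11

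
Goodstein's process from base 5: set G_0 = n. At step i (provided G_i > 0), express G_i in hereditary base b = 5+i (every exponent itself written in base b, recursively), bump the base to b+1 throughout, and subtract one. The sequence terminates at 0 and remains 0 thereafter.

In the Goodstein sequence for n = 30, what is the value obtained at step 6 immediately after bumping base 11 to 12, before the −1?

144

[0] 30 ≡ 5^2 + 5 (base 5). Lift 6: 42. −1: 41.
[1] 41 ≡ 6^2 + 5 (base 6). Lift 7: 54. −1: 53.
[2] 53 ≡ 7^2 + 4 (base 7). Lift 8: 68. −1: 67.
[3] 67 ≡ 8^2 + 3 (base 8). Lift 9: 84. −1: 83.
[4] 83 ≡ 9^2 + 2 (base 9). Lift 10: 102. −1: 101.
[5] 101 ≡ 10^2 + 1 (base 10). Lift 11: 122. −1: 121.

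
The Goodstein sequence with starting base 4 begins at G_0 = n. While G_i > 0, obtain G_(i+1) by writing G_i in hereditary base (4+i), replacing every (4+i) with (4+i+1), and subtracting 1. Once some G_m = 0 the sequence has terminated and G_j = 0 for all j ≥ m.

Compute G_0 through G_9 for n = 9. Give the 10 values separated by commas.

9, 10, 11, 11, 11, 11, 11, 11, 11, 10

i=0: 9 = 2·4 + 1 (b=4); 4→5: 2·5 + 1 = 11; 11−1 = 10
i=1: 10 = 2·5 (b=5); 5→6: 2·6 = 12; 12−1 = 11
i=2: 11 = 6 + 5 (b=6); 6→7: 7 + 5 = 12; 12−1 = 11
i=3: 11 = 7 + 4 (b=7); 7→8: 8 + 4 = 12; 12−1 = 11
i=4: 11 = 8 + 3 (b=8); 8→9: 9 + 3 = 12; 12−1 = 11
i=5: 11 = 9 + 2 (b=9); 9→10: 10 + 2 = 12; 12−1 = 11
i=6: 11 = 10 + 1 (b=10); 10→11: 11 + 1 = 12; 12−1 = 11
i=7: 11 = 11 (b=11); 11→12: 12 = 12; 12−1 = 11
i=8: 11 = 11 (b=12); 12→13: 11 = 11; 11−1 = 10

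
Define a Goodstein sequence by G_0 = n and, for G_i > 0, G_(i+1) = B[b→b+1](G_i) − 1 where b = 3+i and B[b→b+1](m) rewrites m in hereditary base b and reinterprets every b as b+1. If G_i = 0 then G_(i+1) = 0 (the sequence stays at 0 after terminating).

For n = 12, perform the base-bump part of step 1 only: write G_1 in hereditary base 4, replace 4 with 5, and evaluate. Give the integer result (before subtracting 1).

28

i=0: 12 = 3^2 + 3 (b=3); 3→4: 4^2 + 4 = 20; 20−1 = 19
i=1: 19 = 4^2 + 3 (b=4); 4→5: 5^2 + 3 = 28; 28−1 = 27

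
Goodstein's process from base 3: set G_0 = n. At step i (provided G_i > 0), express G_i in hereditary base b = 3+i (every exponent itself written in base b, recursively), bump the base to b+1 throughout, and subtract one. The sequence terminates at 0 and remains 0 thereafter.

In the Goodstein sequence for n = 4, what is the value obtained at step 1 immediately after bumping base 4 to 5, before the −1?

4 —HB3→ 3 + 1 —bump→ 4 + 1 = 5 —(−1)→ 4
4 —HB4→ 4 —bump→ 5 = 5 —(−1)→ 4

5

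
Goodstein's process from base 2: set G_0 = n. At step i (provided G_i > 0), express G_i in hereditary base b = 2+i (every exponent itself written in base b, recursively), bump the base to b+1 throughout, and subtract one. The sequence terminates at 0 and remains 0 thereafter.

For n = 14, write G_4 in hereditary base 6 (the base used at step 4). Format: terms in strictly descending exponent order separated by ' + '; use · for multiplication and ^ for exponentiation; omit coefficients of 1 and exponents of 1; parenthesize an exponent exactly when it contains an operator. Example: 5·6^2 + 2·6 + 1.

6^(6 + 1) + 5·6^5 + 5·6^4 + 5·6^3 + 5·6^2 + 5·6 + 5

i=0: 14 = 2^(2 + 1) + 2^2 + 2 (b=2); 2→3: 3^(3 + 1) + 3^3 + 3 = 111; 111−1 = 110
i=1: 110 = 3^(3 + 1) + 3^3 + 2 (b=3); 3→4: 4^(4 + 1) + 4^4 + 2 = 1282; 1282−1 = 1281
i=2: 1281 = 4^(4 + 1) + 4^4 + 1 (b=4); 4→5: 5^(5 + 1) + 5^5 + 1 = 18751; 18751−1 = 18750
i=3: 18750 = 5^(5 + 1) + 5^5 (b=5); 5→6: 6^(6 + 1) + 6^6 = 326592; 326592−1 = 326591
i=4: 326591 = 6^(6 + 1) + 5·6^5 + 5·6^4 + 5·6^3 + 5·6^2 + 5·6 + 5 (b=6); 6→7: 7^(7 + 1) + 5·7^5 + 5·7^4 + 5·7^3 + 5·7^2 + 5·7 + 5 = 5862841; 5862841−1 = 5862840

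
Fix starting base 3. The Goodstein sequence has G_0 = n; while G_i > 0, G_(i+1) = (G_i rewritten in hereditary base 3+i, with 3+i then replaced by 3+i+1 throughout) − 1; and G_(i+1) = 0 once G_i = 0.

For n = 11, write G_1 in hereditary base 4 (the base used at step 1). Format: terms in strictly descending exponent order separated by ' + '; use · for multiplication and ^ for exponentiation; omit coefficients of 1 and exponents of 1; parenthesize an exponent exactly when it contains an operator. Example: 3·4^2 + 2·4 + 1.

4^2 + 1

(0) 11|_3 = 3^2 + 2 ↦ 4^2 + 2|_4 = 18 ⇒ 17
(1) 17|_4 = 4^2 + 1 ↦ 5^2 + 1|_5 = 26 ⇒ 25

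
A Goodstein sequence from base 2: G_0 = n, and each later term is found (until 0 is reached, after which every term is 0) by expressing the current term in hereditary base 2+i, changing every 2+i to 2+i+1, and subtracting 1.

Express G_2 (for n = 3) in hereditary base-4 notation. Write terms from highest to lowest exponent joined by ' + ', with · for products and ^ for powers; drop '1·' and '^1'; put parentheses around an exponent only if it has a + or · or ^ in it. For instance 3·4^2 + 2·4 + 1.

3

[0] 3 ≡ 2 + 1 (base 2). Lift 3: 4. −1: 3.
[1] 3 ≡ 3 (base 3). Lift 4: 4. −1: 3.
[2] 3 ≡ 3 (base 4). Lift 5: 3. −1: 2.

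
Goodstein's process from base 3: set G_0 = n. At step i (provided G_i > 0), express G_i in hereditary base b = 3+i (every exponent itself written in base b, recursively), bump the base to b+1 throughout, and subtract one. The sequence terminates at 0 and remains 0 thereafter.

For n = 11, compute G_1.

17

step 0: 11 = 3^2 + 2; sub 4 for 3: 4^2 + 2; = 18; G_1 = 18−1 = 17
step 1: 17 = 4^2 + 1; sub 5 for 4: 5^2 + 1; = 26; G_2 = 26−1 = 25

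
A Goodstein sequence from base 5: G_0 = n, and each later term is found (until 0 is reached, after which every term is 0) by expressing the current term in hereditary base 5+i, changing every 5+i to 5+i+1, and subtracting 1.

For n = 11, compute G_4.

11 —HB5→ 2·5 + 1 —bump→ 2·6 + 1 = 13 —(−1)→ 12
12 —HB6→ 2·6 —bump→ 2·7 = 14 —(−1)→ 13
13 —HB7→ 7 + 6 —bump→ 8 + 6 = 14 —(−1)→ 13
13 —HB8→ 8 + 5 —bump→ 9 + 5 = 14 —(−1)→ 13
13 —HB9→ 9 + 4 —bump→ 10 + 4 = 14 —(−1)→ 13

13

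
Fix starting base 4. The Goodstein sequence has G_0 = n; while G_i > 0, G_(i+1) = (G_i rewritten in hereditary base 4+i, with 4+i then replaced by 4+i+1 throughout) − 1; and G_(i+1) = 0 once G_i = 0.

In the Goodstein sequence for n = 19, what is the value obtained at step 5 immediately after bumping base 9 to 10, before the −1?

(0) 19|_4 = 4^2 + 3 ↦ 5^2 + 3|_5 = 28 ⇒ 27
(1) 27|_5 = 5^2 + 2 ↦ 6^2 + 2|_6 = 38 ⇒ 37
(2) 37|_6 = 6^2 + 1 ↦ 7^2 + 1|_7 = 50 ⇒ 49
(3) 49|_7 = 7^2 ↦ 8^2|_8 = 64 ⇒ 63
(4) 63|_8 = 7·8 + 7 ↦ 7·9 + 7|_9 = 70 ⇒ 69
(5) 69|_9 = 7·9 + 6 ↦ 7·10 + 6|_10 = 76 ⇒ 75

76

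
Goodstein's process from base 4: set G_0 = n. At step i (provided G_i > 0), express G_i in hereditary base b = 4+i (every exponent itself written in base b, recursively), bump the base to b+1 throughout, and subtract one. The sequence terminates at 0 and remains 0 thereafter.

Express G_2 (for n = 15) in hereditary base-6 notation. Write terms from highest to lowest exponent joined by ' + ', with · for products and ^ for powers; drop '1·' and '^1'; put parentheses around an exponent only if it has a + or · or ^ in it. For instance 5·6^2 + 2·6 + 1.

3·6 + 1

15 —HB4→ 3·4 + 3 —bump→ 3·5 + 3 = 18 —(−1)→ 17
17 —HB5→ 3·5 + 2 —bump→ 3·6 + 2 = 20 —(−1)→ 19
19 —HB6→ 3·6 + 1 —bump→ 3·7 + 1 = 22 —(−1)→ 21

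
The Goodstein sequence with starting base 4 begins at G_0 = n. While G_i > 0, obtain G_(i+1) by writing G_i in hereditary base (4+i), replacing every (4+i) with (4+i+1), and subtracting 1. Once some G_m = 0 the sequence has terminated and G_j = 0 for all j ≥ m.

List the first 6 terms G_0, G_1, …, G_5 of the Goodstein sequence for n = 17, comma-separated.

17, 25, 35, 39, 43, 47

G_0=17  [base 4] 4^2 + 1  →[4↦5]→  5^2 + 1 = 26  −1 ⇒ G_1=25
G_1=25  [base 5] 5^2  →[5↦6]→  6^2 = 36  −1 ⇒ G_2=35
G_2=35  [base 6] 5·6 + 5  →[6↦7]→  5·7 + 5 = 40  −1 ⇒ G_3=39
G_3=39  [base 7] 5·7 + 4  →[7↦8]→  5·8 + 4 = 44  −1 ⇒ G_4=43
G_4=43  [base 8] 5·8 + 3  →[8↦9]→  5·9 + 3 = 48  −1 ⇒ G_5=47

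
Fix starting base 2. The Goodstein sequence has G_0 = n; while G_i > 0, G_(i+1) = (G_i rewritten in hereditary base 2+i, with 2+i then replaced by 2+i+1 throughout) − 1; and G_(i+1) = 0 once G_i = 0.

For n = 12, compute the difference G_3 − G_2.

step 0: 12 = 2^(2 + 1) + 2^2; sub 3 for 2: 3^(3 + 1) + 3^3; = 108; G_1 = 108−1 = 107
step 1: 107 = 3^(3 + 1) + 2·3^2 + 2·3 + 2; sub 4 for 3: 4^(4 + 1) + 2·4^2 + 2·4 + 2; = 1066; G_2 = 1066−1 = 1065
step 2: 1065 = 4^(4 + 1) + 2·4^2 + 2·4 + 1; sub 5 for 4: 5^(5 + 1) + 2·5^2 + 2·5 + 1; = 15686; G_3 = 15686−1 = 15685

14620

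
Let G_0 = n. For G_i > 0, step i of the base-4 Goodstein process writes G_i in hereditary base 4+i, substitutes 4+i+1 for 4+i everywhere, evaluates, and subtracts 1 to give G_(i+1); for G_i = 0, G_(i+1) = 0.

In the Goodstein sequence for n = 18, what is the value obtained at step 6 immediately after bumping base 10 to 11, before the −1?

G_0=18  [base 4] 4^2 + 2  →[4↦5]→  5^2 + 2 = 27  −1 ⇒ G_1=26
G_1=26  [base 5] 5^2 + 1  →[5↦6]→  6^2 + 1 = 37  −1 ⇒ G_2=36
G_2=36  [base 6] 6^2  →[6↦7]→  7^2 = 49  −1 ⇒ G_3=48
G_3=48  [base 7] 6·7 + 6  →[7↦8]→  6·8 + 6 = 54  −1 ⇒ G_4=53
G_4=53  [base 8] 6·8 + 5  →[8↦9]→  6·9 + 5 = 59  −1 ⇒ G_5=58
G_5=58  [base 9] 6·9 + 4  →[9↦10]→  6·10 + 4 = 64  −1 ⇒ G_6=63

69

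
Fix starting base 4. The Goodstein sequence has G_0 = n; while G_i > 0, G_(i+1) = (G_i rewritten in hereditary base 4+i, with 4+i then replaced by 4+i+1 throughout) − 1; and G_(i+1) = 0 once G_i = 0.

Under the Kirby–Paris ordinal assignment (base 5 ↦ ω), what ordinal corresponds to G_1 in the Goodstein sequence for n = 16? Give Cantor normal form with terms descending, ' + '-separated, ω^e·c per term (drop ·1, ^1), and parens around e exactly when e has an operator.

(0) 16|_4 = 4^2 ↦ 5^2|_5 = 25 ⇒ 24
(1) 24|_5 = 4·5 + 4 ↦ 4·6 + 4|_6 = 28 ⇒ 27

ω·4 + 4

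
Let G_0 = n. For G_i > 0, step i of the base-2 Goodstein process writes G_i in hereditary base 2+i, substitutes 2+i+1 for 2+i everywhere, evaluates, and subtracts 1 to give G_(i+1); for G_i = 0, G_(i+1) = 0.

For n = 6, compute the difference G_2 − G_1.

i=0: 6 = 2^2 + 2 (b=2); 2→3: 3^3 + 3 = 30; 30−1 = 29
i=1: 29 = 3^3 + 2 (b=3); 3→4: 4^4 + 2 = 258; 258−1 = 257

228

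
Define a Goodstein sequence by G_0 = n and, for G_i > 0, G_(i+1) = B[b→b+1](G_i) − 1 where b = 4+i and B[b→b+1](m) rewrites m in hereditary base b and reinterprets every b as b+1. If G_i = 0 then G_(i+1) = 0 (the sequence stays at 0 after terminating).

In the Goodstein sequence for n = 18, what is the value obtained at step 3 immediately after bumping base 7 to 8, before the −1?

G_0=18  [base 4] 4^2 + 2  →[4↦5]→  5^2 + 2 = 27  −1 ⇒ G_1=26
G_1=26  [base 5] 5^2 + 1  →[5↦6]→  6^2 + 1 = 37  −1 ⇒ G_2=36
G_2=36  [base 6] 6^2  →[6↦7]→  7^2 = 49  −1 ⇒ G_3=48
G_3=48  [base 7] 6·7 + 6  →[7↦8]→  6·8 + 6 = 54  −1 ⇒ G_4=53

54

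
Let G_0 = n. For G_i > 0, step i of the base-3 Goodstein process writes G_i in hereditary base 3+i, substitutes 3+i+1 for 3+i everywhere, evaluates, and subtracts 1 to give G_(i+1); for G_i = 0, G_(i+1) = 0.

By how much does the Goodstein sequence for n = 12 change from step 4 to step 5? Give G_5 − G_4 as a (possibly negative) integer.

14

12 —HB3→ 3^2 + 3 —bump→ 4^2 + 4 = 20 —(−1)→ 19
19 —HB4→ 4^2 + 3 —bump→ 5^2 + 3 = 28 —(−1)→ 27
27 —HB5→ 5^2 + 2 —bump→ 6^2 + 2 = 38 —(−1)→ 37
37 —HB6→ 6^2 + 1 —bump→ 7^2 + 1 = 50 —(−1)→ 49
49 —HB7→ 7^2 —bump→ 8^2 = 64 —(−1)→ 63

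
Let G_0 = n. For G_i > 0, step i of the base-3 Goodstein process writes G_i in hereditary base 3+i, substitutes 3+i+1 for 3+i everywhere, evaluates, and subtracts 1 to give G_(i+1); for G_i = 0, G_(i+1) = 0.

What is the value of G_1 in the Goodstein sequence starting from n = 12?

19

base 3: 12 = 3^2 + 3; at 4: 4^2 + 4 = 20; next = 19
base 4: 19 = 4^2 + 3; at 5: 5^2 + 3 = 28; next = 27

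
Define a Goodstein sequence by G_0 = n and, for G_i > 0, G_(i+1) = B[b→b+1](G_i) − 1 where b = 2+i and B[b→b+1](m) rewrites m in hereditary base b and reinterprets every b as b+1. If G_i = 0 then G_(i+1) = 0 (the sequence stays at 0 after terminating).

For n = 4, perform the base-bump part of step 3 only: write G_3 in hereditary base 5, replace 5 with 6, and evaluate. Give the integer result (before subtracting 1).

base 2: 4 = 2^2; at 3: 3^3 = 27; next = 26
base 3: 26 = 2·3^2 + 2·3 + 2; at 4: 2·4^2 + 2·4 + 2 = 42; next = 41
base 4: 41 = 2·4^2 + 2·4 + 1; at 5: 2·5^2 + 2·5 + 1 = 61; next = 60
base 5: 60 = 2·5^2 + 2·5; at 6: 2·6^2 + 2·6 = 84; next = 83

84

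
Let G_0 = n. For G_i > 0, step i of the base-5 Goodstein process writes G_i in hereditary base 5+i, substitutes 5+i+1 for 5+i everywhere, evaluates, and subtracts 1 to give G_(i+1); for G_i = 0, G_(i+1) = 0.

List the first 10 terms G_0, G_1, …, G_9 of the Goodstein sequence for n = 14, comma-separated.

14, 15, 16, 17, 18, 19, 19, 19, 19, 19

G_0=14  [base 5] 2·5 + 4  →[5↦6]→  2·6 + 4 = 16  −1 ⇒ G_1=15
G_1=15  [base 6] 2·6 + 3  →[6↦7]→  2·7 + 3 = 17  −1 ⇒ G_2=16
G_2=16  [base 7] 2·7 + 2  →[7↦8]→  2·8 + 2 = 18  −1 ⇒ G_3=17
G_3=17  [base 8] 2·8 + 1  →[8↦9]→  2·9 + 1 = 19  −1 ⇒ G_4=18
G_4=18  [base 9] 2·9  →[9↦10]→  2·10 = 20  −1 ⇒ G_5=19
G_5=19  [base 10] 10 + 9  →[10↦11]→  11 + 9 = 20  −1 ⇒ G_6=19
G_6=19  [base 11] 11 + 8  →[11↦12]→  12 + 8 = 20  −1 ⇒ G_7=19
G_7=19  [base 12] 12 + 7  →[12↦13]→  13 + 7 = 20  −1 ⇒ G_8=19
G_8=19  [base 13] 13 + 6  →[13↦14]→  14 + 6 = 20  −1 ⇒ G_9=19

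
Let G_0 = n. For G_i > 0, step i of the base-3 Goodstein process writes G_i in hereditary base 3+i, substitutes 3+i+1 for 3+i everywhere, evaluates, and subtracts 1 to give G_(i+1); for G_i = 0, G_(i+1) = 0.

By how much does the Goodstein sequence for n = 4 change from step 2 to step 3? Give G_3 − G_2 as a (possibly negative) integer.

4 —HB3→ 3 + 1 —bump→ 4 + 1 = 5 —(−1)→ 4
4 —HB4→ 4 —bump→ 5 = 5 —(−1)→ 4
4 —HB5→ 4 —bump→ 4 = 4 —(−1)→ 3

-1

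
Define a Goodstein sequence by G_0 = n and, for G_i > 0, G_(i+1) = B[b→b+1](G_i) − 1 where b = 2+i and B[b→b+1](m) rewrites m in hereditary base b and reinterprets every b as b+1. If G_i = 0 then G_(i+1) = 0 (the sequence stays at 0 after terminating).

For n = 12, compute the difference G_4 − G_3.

G_0 = 12. HB_2(12) = 2^(2 + 1) + 2^2. Bump = 108. G_1 = 107.
G_1 = 107. HB_3(107) = 3^(3 + 1) + 2·3^2 + 2·3 + 2. Bump = 1066. G_2 = 1065.
G_2 = 1065. HB_4(1065) = 4^(4 + 1) + 2·4^2 + 2·4 + 1. Bump = 15686. G_3 = 15685.
G_3 = 15685. HB_5(15685) = 5^(5 + 1) + 2·5^2 + 2·5. Bump = 280020. G_4 = 280019.

264334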